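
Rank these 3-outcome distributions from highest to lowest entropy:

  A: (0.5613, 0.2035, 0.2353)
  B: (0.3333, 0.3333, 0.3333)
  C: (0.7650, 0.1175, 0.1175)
B > A > C

Key insight: Entropy is maximized by uniform distributions and minimized by concentrated distributions.

- Uniform distributions have maximum entropy log₂(3) = 1.5850 bits
- The more "peaked" or concentrated a distribution, the lower its entropy

Entropies:
  H(A) = 1.4262 bits
  H(B) = 1.5850 bits
  H(C) = 1.0216 bits

Ranking: B > A > C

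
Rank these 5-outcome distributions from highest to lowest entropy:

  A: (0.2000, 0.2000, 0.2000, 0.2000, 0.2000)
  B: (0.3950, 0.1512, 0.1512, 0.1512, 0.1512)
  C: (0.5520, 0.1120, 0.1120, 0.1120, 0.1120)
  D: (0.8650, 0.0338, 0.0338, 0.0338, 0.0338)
A > B > C > D

Key insight: Entropy is maximized by uniform distributions and minimized by concentrated distributions.

Entropies:
  H(A) = 2.3219 bits
  H(B) = 2.1780 bits
  H(C) = 1.8882 bits
  H(D) = 0.8410 bits

Ranking: A > B > C > D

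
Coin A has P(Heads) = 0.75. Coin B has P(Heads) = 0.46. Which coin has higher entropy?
B

For binary distributions, entropy is maximized at p=0.5 and decreases as p moves toward 0 or 1.

H(A) = H(0.75) = 0.8113 bits
H(B) = H(0.46) = 0.9954 bits

Distribution B (p=0.46) is closer to uniform (p=0.5), so it has higher entropy.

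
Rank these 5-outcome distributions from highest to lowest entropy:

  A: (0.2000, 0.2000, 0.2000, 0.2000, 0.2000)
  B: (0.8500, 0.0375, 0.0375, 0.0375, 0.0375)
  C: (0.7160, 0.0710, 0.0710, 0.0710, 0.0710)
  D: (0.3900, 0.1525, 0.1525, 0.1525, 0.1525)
A > D > C > B

Key insight: Entropy is maximized by uniform distributions and minimized by concentrated distributions.

Entropies:
  H(A) = 2.3219 bits
  H(B) = 0.9098 bits
  H(C) = 1.4288 bits
  H(D) = 2.1848 bits

Ranking: A > D > C > B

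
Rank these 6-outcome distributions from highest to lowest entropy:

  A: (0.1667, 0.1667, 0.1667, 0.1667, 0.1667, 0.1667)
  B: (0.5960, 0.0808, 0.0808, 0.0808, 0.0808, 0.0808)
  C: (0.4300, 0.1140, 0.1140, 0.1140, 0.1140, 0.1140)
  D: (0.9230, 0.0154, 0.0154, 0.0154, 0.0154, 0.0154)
A > C > B > D

Key insight: Entropy is maximized by uniform distributions and minimized by concentrated distributions.

Entropies:
  H(A) = 2.5850 bits
  H(B) = 1.9113 bits
  H(C) = 2.3093 bits
  H(D) = 0.5703 bits

Ranking: A > C > B > D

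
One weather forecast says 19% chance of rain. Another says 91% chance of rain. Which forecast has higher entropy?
19% forecast

Treat each forecast as a Bernoulli distribution. Binary entropy is maximized at p=0.5 and falls off symmetrically toward 0 or 1. The 19% forecast is closer to 50%, so it is more uncertain. H(19%) ≈ 0.701 bits, H(91%) ≈ 0.436 bits.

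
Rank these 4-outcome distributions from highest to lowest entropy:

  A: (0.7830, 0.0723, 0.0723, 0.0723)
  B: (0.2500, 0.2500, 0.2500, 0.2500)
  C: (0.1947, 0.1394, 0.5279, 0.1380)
B > C > A

Key insight: Entropy is maximized by uniform distributions and minimized by concentrated distributions.

- Uniform distributions have maximum entropy log₂(4) = 2.0000 bits
- The more "peaked" or concentrated a distribution, the lower its entropy

Entropies:
  H(A) = 1.0986 bits
  H(B) = 2.0000 bits
  H(C) = 1.7367 bits

Ranking: B > C > A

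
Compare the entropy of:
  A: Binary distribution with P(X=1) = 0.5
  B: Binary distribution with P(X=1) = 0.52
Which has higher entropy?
A

For binary distributions, entropy is maximized at p=0.5 and decreases as p moves toward 0 or 1.

H(A) = H(0.5) = 1.0000 bits
H(B) = H(0.52) = 0.9988 bits

Distribution A (p=0.5) is closer to uniform (p=0.5), so it has higher entropy.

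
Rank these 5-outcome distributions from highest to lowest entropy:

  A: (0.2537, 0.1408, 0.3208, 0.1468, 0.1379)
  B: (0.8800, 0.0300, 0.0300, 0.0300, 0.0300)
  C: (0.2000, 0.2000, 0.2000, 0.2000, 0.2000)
C > A > B

Key insight: Entropy is maximized by uniform distributions and minimized by concentrated distributions.

- Uniform distributions have maximum entropy log₂(5) = 2.3219 bits
- The more "peaked" or concentrated a distribution, the lower its entropy

Entropies:
  H(A) = 2.2270 bits
  H(B) = 0.7694 bits
  H(C) = 2.3219 bits

Ranking: C > A > B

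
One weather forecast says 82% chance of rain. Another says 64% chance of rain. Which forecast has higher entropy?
64% forecast

Treat each forecast as a Bernoulli distribution. Binary entropy is maximized at p=0.5 and falls off symmetrically toward 0 or 1. The 64% forecast is closer to 50%, so it is more uncertain. H(82%) ≈ 0.680 bits, H(64%) ≈ 0.943 bits.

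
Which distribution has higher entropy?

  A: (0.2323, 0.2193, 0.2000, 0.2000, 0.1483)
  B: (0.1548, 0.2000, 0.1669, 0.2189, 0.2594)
A

Both distributions are close to uniform, making this a harder comparison.

H(A) = 2.3065 bits
H(B) = 2.2969 bits

The distribution closer to uniform has higher entropy.
Answer: A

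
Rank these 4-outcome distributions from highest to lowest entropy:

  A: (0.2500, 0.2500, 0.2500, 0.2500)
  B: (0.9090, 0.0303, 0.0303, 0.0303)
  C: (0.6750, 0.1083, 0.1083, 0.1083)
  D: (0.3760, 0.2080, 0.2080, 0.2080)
A > D > C > B

Key insight: Entropy is maximized by uniform distributions and minimized by concentrated distributions.

Entropies:
  H(A) = 2.0000 bits
  H(B) = 0.5840 bits
  H(C) = 1.4248 bits
  H(D) = 1.9442 bits

Ranking: A > D > C > B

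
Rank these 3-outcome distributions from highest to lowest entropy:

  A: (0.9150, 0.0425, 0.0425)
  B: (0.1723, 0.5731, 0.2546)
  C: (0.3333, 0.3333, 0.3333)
C > B > A

Key insight: Entropy is maximized by uniform distributions and minimized by concentrated distributions.

- Uniform distributions have maximum entropy log₂(3) = 1.5850 bits
- The more "peaked" or concentrated a distribution, the lower its entropy

Entropies:
  H(A) = 0.5046 bits
  H(B) = 1.3999 bits
  H(C) = 1.5850 bits

Ranking: C > B > A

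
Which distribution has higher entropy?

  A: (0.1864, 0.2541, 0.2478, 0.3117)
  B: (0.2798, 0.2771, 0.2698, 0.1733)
A

Both distributions are close to uniform, making this a harder comparison.

H(A) = 1.9769 bits
H(B) = 1.9754 bits

The distribution closer to uniform has higher entropy.
Answer: A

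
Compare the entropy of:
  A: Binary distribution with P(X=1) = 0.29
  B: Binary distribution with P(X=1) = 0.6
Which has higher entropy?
B

For binary distributions, entropy is maximized at p=0.5 and decreases as p moves toward 0 or 1.

H(A) = H(0.29) = 0.8687 bits
H(B) = H(0.6) = 0.9710 bits

Distribution B (p=0.6) is closer to uniform (p=0.5), so it has higher entropy.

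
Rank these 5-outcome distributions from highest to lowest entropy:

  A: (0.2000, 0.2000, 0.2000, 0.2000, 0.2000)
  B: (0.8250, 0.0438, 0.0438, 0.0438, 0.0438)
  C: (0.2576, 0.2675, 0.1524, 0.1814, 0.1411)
A > C > B

Key insight: Entropy is maximized by uniform distributions and minimized by concentrated distributions.

- Uniform distributions have maximum entropy log₂(5) = 2.3219 bits
- The more "peaked" or concentrated a distribution, the lower its entropy

Entropies:
  H(A) = 2.3219 bits
  H(B) = 1.0190 bits
  H(C) = 2.2720 bits

Ranking: A > C > B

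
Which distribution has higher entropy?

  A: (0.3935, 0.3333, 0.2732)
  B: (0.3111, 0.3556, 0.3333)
B

Both distributions are close to uniform, making this a harder comparison.

H(A) = 1.5692 bits
H(B) = 1.5828 bits

The distribution closer to uniform has higher entropy.
Answer: B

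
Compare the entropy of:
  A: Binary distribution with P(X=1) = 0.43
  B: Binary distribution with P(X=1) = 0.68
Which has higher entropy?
A

For binary distributions, entropy is maximized at p=0.5 and decreases as p moves toward 0 or 1.

H(A) = H(0.43) = 0.9858 bits
H(B) = H(0.68) = 0.9044 bits

Distribution A (p=0.43) is closer to uniform (p=0.5), so it has higher entropy.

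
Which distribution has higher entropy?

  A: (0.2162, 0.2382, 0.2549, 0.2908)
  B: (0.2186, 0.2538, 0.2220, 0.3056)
A

Both distributions are close to uniform, making this a harder comparison.

H(A) = 1.9915 bits
H(B) = 1.9863 bits

The distribution closer to uniform has higher entropy.
Answer: A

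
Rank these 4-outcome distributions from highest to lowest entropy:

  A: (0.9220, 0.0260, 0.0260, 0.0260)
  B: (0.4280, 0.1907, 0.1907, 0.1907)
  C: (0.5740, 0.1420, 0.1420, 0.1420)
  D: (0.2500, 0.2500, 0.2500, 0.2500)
D > B > C > A

Key insight: Entropy is maximized by uniform distributions and minimized by concentrated distributions.

Entropies:
  H(A) = 0.5187 bits
  H(B) = 1.8916 bits
  H(C) = 1.6593 bits
  H(D) = 2.0000 bits

Ranking: D > B > C > A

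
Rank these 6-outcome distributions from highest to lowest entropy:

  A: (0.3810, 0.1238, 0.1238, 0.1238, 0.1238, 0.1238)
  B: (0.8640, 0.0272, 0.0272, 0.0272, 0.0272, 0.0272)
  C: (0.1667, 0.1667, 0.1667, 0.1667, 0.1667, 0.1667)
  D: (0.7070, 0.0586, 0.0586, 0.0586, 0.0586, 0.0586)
C > A > D > B

Key insight: Entropy is maximized by uniform distributions and minimized by concentrated distributions.

Entropies:
  H(A) = 2.3960 bits
  H(B) = 0.8894 bits
  H(C) = 2.5850 bits
  H(D) = 1.5529 bits

Ranking: C > A > D > B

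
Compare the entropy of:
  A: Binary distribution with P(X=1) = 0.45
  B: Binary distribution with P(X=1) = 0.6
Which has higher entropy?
A

For binary distributions, entropy is maximized at p=0.5 and decreases as p moves toward 0 or 1.

H(A) = H(0.45) = 0.9928 bits
H(B) = H(0.6) = 0.9710 bits

Distribution A (p=0.45) is closer to uniform (p=0.5), so it has higher entropy.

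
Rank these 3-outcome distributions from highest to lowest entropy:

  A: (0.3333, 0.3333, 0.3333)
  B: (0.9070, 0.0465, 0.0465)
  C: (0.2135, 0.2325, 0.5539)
A > C > B

Key insight: Entropy is maximized by uniform distributions and minimized by concentrated distributions.

- Uniform distributions have maximum entropy log₂(3) = 1.5850 bits
- The more "peaked" or concentrated a distribution, the lower its entropy

Entropies:
  H(A) = 1.5850 bits
  H(B) = 0.5394 bits
  H(C) = 1.4371 bits

Ranking: A > C > B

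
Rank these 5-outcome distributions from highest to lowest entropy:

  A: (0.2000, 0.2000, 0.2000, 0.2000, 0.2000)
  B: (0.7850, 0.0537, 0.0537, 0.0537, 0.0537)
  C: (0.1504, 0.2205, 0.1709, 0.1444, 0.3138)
A > C > B

Key insight: Entropy is maximized by uniform distributions and minimized by concentrated distributions.

- Uniform distributions have maximum entropy log₂(5) = 2.3219 bits
- The more "peaked" or concentrated a distribution, the lower its entropy

Entropies:
  H(A) = 2.3219 bits
  H(B) = 1.1809 bits
  H(C) = 2.2554 bits

Ranking: A > C > B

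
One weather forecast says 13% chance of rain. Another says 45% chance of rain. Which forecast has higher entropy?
45% forecast

Treat each forecast as a Bernoulli distribution. Binary entropy is maximized at p=0.5 and falls off symmetrically toward 0 or 1. The 45% forecast is closer to 50%, so it is more uncertain. H(13%) ≈ 0.557 bits, H(45%) ≈ 0.993 bits.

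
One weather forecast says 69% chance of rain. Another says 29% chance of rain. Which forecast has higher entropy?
69% forecast

Treat each forecast as a Bernoulli distribution. Binary entropy is maximized at p=0.5 and falls off symmetrically toward 0 or 1. The 69% forecast is closer to 50%, so it is more uncertain. H(69%) ≈ 0.893 bits, H(29%) ≈ 0.869 bits.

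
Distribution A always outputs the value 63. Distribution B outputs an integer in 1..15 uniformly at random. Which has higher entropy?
B

A is deterministic, so H(A) = 0. B is uniform over 15 outcomes, so H(B) = log₂(15) = 3.907 bits. Any distribution with genuine randomness has higher entropy than a deterministic one.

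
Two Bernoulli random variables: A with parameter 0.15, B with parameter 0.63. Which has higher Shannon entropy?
B

For binary distributions, entropy is maximized at p=0.5 and decreases as p moves toward 0 or 1.

H(A) = H(0.15) = 0.6098 bits
H(B) = H(0.63) = 0.9507 bits

Distribution B (p=0.63) is closer to uniform (p=0.5), so it has higher entropy.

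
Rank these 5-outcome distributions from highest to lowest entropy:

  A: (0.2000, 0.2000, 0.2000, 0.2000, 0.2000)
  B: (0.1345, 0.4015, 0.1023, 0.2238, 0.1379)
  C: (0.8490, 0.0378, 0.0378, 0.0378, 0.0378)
A > B > C

Key insight: Entropy is maximized by uniform distributions and minimized by concentrated distributions.

- Uniform distributions have maximum entropy log₂(5) = 2.3219 bits
- The more "peaked" or concentrated a distribution, the lower its entropy

Entropies:
  H(A) = 2.3219 bits
  H(B) = 2.1318 bits
  H(C) = 0.9143 bits

Ranking: A > B > C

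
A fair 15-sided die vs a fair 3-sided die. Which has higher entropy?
15-sided die

Both are uniform distributions; for uniform over n outcomes, H = log₂(n). H(15-sided) = log₂(15) = 3.907 bits and H(3-sided) = log₂(3) = 1.585 bits. More outcomes in a uniform distribution means higher entropy.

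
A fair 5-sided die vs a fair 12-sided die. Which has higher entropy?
12-sided die

Both are uniform distributions; for uniform over n outcomes, H = log₂(n). H(5-sided) = log₂(5) = 2.322 bits and H(12-sided) = log₂(12) = 3.585 bits. More outcomes in a uniform distribution means higher entropy.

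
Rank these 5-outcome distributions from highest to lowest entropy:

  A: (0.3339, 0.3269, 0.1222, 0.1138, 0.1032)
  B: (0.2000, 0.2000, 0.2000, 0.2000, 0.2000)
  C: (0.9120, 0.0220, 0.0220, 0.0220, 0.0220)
B > A > C

Key insight: Entropy is maximized by uniform distributions and minimized by concentrated distributions.

- Uniform distributions have maximum entropy log₂(5) = 2.3219 bits
- The more "peaked" or concentrated a distribution, the lower its entropy

Entropies:
  H(A) = 2.1213 bits
  H(B) = 2.3219 bits
  H(C) = 0.6058 bits

Ranking: B > A > C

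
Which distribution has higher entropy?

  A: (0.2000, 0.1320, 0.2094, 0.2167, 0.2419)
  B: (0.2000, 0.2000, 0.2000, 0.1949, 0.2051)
B

Both distributions are close to uniform, making this a harder comparison.

H(A) = 2.2957 bits
H(B) = 2.3217 bits

The distribution closer to uniform has higher entropy.
Answer: B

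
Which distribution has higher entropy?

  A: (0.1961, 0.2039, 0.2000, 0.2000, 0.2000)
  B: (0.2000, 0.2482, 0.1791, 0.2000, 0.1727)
A

Both distributions are close to uniform, making this a harder comparison.

H(A) = 2.3218 bits
H(B) = 2.3097 bits

The distribution closer to uniform has higher entropy.
Answer: A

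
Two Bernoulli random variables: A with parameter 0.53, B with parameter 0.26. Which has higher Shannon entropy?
A

For binary distributions, entropy is maximized at p=0.5 and decreases as p moves toward 0 or 1.

H(A) = H(0.53) = 0.9974 bits
H(B) = H(0.26) = 0.8267 bits

Distribution A (p=0.53) is closer to uniform (p=0.5), so it has higher entropy.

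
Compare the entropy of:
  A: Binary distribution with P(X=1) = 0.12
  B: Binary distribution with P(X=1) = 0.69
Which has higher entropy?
B

For binary distributions, entropy is maximized at p=0.5 and decreases as p moves toward 0 or 1.

H(A) = H(0.12) = 0.5294 bits
H(B) = H(0.69) = 0.8932 bits

Distribution B (p=0.69) is closer to uniform (p=0.5), so it has higher entropy.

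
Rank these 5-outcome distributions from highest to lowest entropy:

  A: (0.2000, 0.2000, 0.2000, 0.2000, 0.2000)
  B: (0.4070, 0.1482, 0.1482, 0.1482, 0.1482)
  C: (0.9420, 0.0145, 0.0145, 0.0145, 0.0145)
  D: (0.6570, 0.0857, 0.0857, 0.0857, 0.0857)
A > B > D > C

Key insight: Entropy is maximized by uniform distributions and minimized by concentrated distributions.

Entropies:
  H(A) = 2.3219 bits
  H(B) = 2.1609 bits
  H(C) = 0.4355 bits
  H(D) = 1.6137 bits

Ranking: A > B > D > C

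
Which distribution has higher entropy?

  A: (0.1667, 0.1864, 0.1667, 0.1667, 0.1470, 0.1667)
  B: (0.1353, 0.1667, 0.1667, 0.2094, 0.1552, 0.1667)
A

Both distributions are close to uniform, making this a harder comparison.

H(A) = 2.5816 bits
H(B) = 2.5725 bits

The distribution closer to uniform has higher entropy.
Answer: A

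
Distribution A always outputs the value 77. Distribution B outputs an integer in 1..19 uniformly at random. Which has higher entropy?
B

A is deterministic, so H(A) = 0. B is uniform over 19 outcomes, so H(B) = log₂(19) = 4.248 bits. Any distribution with genuine randomness has higher entropy than a deterministic one.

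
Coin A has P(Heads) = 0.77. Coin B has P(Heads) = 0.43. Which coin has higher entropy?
B

For binary distributions, entropy is maximized at p=0.5 and decreases as p moves toward 0 or 1.

H(A) = H(0.77) = 0.7780 bits
H(B) = H(0.43) = 0.9858 bits

Distribution B (p=0.43) is closer to uniform (p=0.5), so it has higher entropy.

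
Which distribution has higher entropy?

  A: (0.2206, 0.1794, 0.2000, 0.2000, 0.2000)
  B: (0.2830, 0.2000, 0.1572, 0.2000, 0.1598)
A

Both distributions are close to uniform, making this a harder comparison.

H(A) = 2.3189 bits
H(B) = 2.2866 bits

The distribution closer to uniform has higher entropy.
Answer: A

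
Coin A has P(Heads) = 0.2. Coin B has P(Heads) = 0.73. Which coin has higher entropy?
B

For binary distributions, entropy is maximized at p=0.5 and decreases as p moves toward 0 or 1.

H(A) = H(0.2) = 0.7219 bits
H(B) = H(0.73) = 0.8415 bits

Distribution B (p=0.73) is closer to uniform (p=0.5), so it has higher entropy.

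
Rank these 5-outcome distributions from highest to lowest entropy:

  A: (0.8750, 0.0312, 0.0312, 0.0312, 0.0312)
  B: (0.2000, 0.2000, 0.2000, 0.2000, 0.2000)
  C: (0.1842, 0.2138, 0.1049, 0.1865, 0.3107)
B > C > A

Key insight: Entropy is maximized by uniform distributions and minimized by concentrated distributions.

- Uniform distributions have maximum entropy log₂(5) = 2.3219 bits
- The more "peaked" or concentrated a distribution, the lower its entropy

Entropies:
  H(A) = 0.7936 bits
  H(B) = 2.3219 bits
  H(C) = 2.2423 bits

Ranking: B > C > A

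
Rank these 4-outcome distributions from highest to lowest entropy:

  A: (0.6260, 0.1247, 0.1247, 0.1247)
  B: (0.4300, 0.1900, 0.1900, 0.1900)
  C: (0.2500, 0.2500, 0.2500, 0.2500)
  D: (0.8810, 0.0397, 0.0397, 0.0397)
C > B > A > D

Key insight: Entropy is maximized by uniform distributions and minimized by concentrated distributions.

Entropies:
  H(A) = 1.5465 bits
  H(B) = 1.8892 bits
  H(C) = 2.0000 bits
  H(D) = 0.7151 bits

Ranking: C > B > A > D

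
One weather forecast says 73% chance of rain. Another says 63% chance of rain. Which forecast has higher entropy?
63% forecast

Treat each forecast as a Bernoulli distribution. Binary entropy is maximized at p=0.5 and falls off symmetrically toward 0 or 1. The 63% forecast is closer to 50%, so it is more uncertain. H(73%) ≈ 0.841 bits, H(63%) ≈ 0.951 bits.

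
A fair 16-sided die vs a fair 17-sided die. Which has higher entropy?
17-sided die

Both are uniform distributions; for uniform over n outcomes, H = log₂(n). H(16-sided) = log₂(16) = 4.000 bits and H(17-sided) = log₂(17) = 4.087 bits. More outcomes in a uniform distribution means higher entropy.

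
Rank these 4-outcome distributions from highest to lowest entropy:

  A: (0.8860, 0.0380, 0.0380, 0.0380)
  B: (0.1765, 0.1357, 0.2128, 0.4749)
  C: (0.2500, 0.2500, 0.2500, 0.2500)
C > B > A

Key insight: Entropy is maximized by uniform distributions and minimized by concentrated distributions.

- Uniform distributions have maximum entropy log₂(4) = 2.0000 bits
- The more "peaked" or concentrated a distribution, the lower its entropy

Entropies:
  H(A) = 0.6926 bits
  H(B) = 1.8180 bits
  H(C) = 2.0000 bits

Ranking: C > B > A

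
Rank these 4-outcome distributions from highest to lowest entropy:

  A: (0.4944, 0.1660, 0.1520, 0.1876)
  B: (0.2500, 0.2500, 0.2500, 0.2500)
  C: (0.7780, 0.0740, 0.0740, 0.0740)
B > A > C

Key insight: Entropy is maximized by uniform distributions and minimized by concentrated distributions.

- Uniform distributions have maximum entropy log₂(4) = 2.0000 bits
- The more "peaked" or concentrated a distribution, the lower its entropy

Entropies:
  H(A) = 1.7985 bits
  H(B) = 2.0000 bits
  H(C) = 1.1157 bits

Ranking: B > A > C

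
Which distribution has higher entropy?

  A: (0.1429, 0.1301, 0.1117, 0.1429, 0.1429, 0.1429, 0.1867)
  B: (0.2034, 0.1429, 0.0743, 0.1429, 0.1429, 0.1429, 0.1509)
A

Both distributions are close to uniform, making this a harder comparison.

H(A) = 2.7924 bits
H(B) = 2.7619 bits

The distribution closer to uniform has higher entropy.
Answer: A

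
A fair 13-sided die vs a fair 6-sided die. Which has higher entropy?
13-sided die

Both are uniform distributions; for uniform over n outcomes, H = log₂(n). H(13-sided) = log₂(13) = 3.700 bits and H(6-sided) = log₂(6) = 2.585 bits. More outcomes in a uniform distribution means higher entropy.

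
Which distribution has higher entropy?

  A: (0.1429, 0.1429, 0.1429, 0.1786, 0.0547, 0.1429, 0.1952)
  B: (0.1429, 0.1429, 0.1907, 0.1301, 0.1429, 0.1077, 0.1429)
B

Both distributions are close to uniform, making this a harder comparison.

H(A) = 2.7375 bits
H(B) = 2.7892 bits

The distribution closer to uniform has higher entropy.
Answer: B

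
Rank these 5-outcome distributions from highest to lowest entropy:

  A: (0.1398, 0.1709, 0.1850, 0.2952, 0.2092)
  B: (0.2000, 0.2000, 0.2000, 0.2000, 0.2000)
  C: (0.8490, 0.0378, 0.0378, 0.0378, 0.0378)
B > A > C

Key insight: Entropy is maximized by uniform distributions and minimized by concentrated distributions.

- Uniform distributions have maximum entropy log₂(5) = 2.3219 bits
- The more "peaked" or concentrated a distribution, the lower its entropy

Entropies:
  H(A) = 2.2745 bits
  H(B) = 2.3219 bits
  H(C) = 0.9143 bits

Ranking: B > A > C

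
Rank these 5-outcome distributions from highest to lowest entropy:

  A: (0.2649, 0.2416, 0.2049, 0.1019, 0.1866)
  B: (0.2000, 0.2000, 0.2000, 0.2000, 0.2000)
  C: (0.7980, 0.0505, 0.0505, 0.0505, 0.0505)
B > A > C

Key insight: Entropy is maximized by uniform distributions and minimized by concentrated distributions.

- Uniform distributions have maximum entropy log₂(5) = 2.3219 bits
- The more "peaked" or concentrated a distribution, the lower its entropy

Entropies:
  H(A) = 2.2592 bits
  H(B) = 2.3219 bits
  H(C) = 1.1299 bits

Ranking: B > A > C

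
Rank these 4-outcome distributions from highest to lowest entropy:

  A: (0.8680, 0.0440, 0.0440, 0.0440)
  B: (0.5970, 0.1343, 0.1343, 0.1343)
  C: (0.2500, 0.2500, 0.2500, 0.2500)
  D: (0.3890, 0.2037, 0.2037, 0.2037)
C > D > B > A

Key insight: Entropy is maximized by uniform distributions and minimized by concentrated distributions.

Entropies:
  H(A) = 0.7721 bits
  H(B) = 1.6114 bits
  H(C) = 2.0000 bits
  H(D) = 1.9326 bits

Ranking: C > D > B > A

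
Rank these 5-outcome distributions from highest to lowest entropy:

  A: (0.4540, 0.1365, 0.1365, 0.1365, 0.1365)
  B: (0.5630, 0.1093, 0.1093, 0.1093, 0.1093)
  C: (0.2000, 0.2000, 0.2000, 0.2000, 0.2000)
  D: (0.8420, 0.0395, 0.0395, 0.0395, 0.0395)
C > A > B > D

Key insight: Entropy is maximized by uniform distributions and minimized by concentrated distributions.

Entropies:
  H(A) = 2.0859 bits
  H(B) = 1.8625 bits
  H(C) = 2.3219 bits
  H(D) = 0.9455 bits

Ranking: C > A > B > D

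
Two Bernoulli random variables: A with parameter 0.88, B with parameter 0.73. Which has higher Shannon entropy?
B

For binary distributions, entropy is maximized at p=0.5 and decreases as p moves toward 0 or 1.

H(A) = H(0.88) = 0.5294 bits
H(B) = H(0.73) = 0.8415 bits

Distribution B (p=0.73) is closer to uniform (p=0.5), so it has higher entropy.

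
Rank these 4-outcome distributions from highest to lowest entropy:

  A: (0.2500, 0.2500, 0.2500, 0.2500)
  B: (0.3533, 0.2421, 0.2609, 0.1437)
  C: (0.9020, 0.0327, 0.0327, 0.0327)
A > B > C

Key insight: Entropy is maximized by uniform distributions and minimized by concentrated distributions.

- Uniform distributions have maximum entropy log₂(4) = 2.0000 bits
- The more "peaked" or concentrated a distribution, the lower its entropy

Entropies:
  H(A) = 2.0000 bits
  H(B) = 1.9336 bits
  H(C) = 0.6179 bits

Ranking: A > B > C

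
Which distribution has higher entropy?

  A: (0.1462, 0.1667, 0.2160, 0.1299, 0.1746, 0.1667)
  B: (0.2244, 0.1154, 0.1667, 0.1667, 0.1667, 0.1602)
A

Both distributions are close to uniform, making this a harder comparison.

H(A) = 2.5669 bits
H(B) = 2.5590 bits

The distribution closer to uniform has higher entropy.
Answer: A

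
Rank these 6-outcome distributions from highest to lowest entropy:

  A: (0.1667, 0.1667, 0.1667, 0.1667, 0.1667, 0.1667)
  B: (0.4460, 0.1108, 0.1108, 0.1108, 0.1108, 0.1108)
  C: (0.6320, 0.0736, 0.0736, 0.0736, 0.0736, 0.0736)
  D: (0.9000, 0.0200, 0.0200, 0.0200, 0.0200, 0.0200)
A > B > C > D

Key insight: Entropy is maximized by uniform distributions and minimized by concentrated distributions.

Entropies:
  H(A) = 2.5850 bits
  H(B) = 2.2779 bits
  H(C) = 1.8036 bits
  H(D) = 0.7012 bits

Ranking: A > B > C > D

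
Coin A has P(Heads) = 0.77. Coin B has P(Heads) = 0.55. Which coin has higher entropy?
B

For binary distributions, entropy is maximized at p=0.5 and decreases as p moves toward 0 or 1.

H(A) = H(0.77) = 0.7780 bits
H(B) = H(0.55) = 0.9928 bits

Distribution B (p=0.55) is closer to uniform (p=0.5), so it has higher entropy.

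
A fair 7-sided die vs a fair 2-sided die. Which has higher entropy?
7-sided die

Both are uniform distributions; for uniform over n outcomes, H = log₂(n). H(7-sided) = log₂(7) = 2.807 bits and H(2-sided) = log₂(2) = 1.000 bits. More outcomes in a uniform distribution means higher entropy.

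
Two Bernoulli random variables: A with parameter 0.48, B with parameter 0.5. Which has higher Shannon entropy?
B

For binary distributions, entropy is maximized at p=0.5 and decreases as p moves toward 0 or 1.

H(A) = H(0.48) = 0.9988 bits
H(B) = H(0.5) = 1.0000 bits

Distribution B (p=0.5) is closer to uniform (p=0.5), so it has higher entropy.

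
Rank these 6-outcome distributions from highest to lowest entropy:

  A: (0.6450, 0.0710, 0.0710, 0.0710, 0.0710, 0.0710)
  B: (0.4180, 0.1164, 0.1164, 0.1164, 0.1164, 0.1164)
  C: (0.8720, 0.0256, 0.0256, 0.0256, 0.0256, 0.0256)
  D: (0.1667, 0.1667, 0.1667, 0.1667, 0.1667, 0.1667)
D > B > A > C

Key insight: Entropy is maximized by uniform distributions and minimized by concentrated distributions.

Entropies:
  H(A) = 1.7627 bits
  H(B) = 2.3319 bits
  H(C) = 0.8491 bits
  H(D) = 2.5850 bits

Ranking: D > B > A > C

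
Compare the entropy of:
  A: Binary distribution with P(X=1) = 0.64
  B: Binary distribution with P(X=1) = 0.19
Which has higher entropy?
A

For binary distributions, entropy is maximized at p=0.5 and decreases as p moves toward 0 or 1.

H(A) = H(0.64) = 0.9427 bits
H(B) = H(0.19) = 0.7015 bits

Distribution A (p=0.64) is closer to uniform (p=0.5), so it has higher entropy.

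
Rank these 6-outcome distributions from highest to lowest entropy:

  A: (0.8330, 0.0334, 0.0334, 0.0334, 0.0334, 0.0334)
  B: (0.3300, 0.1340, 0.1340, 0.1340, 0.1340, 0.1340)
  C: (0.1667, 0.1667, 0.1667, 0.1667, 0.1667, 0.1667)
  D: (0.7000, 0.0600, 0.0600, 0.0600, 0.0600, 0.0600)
C > B > D > A

Key insight: Entropy is maximized by uniform distributions and minimized by concentrated distributions.

Entropies:
  H(A) = 1.0386 bits
  H(B) = 2.4706 bits
  H(C) = 2.5850 bits
  H(D) = 1.5779 bits

Ranking: C > B > D > A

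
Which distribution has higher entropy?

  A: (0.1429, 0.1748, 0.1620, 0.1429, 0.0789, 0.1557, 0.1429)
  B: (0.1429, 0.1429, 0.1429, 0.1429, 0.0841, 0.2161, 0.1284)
A

Both distributions are close to uniform, making this a harder comparison.

H(A) = 2.7752 bits
H(B) = 2.7624 bits

The distribution closer to uniform has higher entropy.
Answer: A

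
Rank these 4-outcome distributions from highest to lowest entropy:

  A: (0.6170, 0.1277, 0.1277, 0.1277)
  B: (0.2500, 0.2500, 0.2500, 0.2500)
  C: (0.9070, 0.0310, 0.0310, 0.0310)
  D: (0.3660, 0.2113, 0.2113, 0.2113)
B > D > A > C

Key insight: Entropy is maximized by uniform distributions and minimized by concentrated distributions.

Entropies:
  H(A) = 1.5672 bits
  H(B) = 2.0000 bits
  H(C) = 0.5938 bits
  H(D) = 1.9524 bits

Ranking: B > D > A > C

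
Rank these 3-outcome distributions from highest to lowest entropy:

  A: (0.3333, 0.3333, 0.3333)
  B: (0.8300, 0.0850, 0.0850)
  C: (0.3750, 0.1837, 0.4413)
A > C > B

Key insight: Entropy is maximized by uniform distributions and minimized by concentrated distributions.

- Uniform distributions have maximum entropy log₂(3) = 1.5850 bits
- The more "peaked" or concentrated a distribution, the lower its entropy

Entropies:
  H(A) = 1.5850 bits
  H(B) = 0.8277 bits
  H(C) = 1.5005 bits

Ranking: A > C > B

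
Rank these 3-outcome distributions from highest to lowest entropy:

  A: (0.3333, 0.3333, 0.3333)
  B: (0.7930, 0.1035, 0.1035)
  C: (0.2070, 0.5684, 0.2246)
A > C > B

Key insight: Entropy is maximized by uniform distributions and minimized by concentrated distributions.

- Uniform distributions have maximum entropy log₂(3) = 1.5850 bits
- The more "peaked" or concentrated a distribution, the lower its entropy

Entropies:
  H(A) = 1.5850 bits
  H(B) = 0.9427 bits
  H(C) = 1.4175 bits

Ranking: A > C > B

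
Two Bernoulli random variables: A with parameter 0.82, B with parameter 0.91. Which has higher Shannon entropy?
A

For binary distributions, entropy is maximized at p=0.5 and decreases as p moves toward 0 or 1.

H(A) = H(0.82) = 0.6801 bits
H(B) = H(0.91) = 0.4365 bits

Distribution A (p=0.82) is closer to uniform (p=0.5), so it has higher entropy.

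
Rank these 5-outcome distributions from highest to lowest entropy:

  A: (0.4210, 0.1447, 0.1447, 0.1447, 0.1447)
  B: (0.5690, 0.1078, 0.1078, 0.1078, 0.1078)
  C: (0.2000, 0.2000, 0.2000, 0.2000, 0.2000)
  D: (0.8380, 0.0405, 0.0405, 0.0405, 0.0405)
C > A > B > D

Key insight: Entropy is maximized by uniform distributions and minimized by concentrated distributions.

Entropies:
  H(A) = 2.1399 bits
  H(B) = 1.8482 bits
  H(C) = 2.3219 bits
  H(D) = 0.9631 bits

Ranking: C > A > B > D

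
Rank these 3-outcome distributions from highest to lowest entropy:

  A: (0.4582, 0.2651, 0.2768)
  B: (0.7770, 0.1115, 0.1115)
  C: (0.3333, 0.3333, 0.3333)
C > A > B

Key insight: Entropy is maximized by uniform distributions and minimized by concentrated distributions.

- Uniform distributions have maximum entropy log₂(3) = 1.5850 bits
- The more "peaked" or concentrated a distribution, the lower its entropy

Entropies:
  H(A) = 1.5366 bits
  H(B) = 0.9886 bits
  H(C) = 1.5850 bits

Ranking: C > A > B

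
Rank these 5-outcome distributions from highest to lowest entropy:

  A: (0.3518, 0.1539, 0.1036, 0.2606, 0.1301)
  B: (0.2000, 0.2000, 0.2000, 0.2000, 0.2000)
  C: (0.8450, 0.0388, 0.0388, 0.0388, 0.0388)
B > A > C

Key insight: Entropy is maximized by uniform distributions and minimized by concentrated distributions.

- Uniform distributions have maximum entropy log₂(5) = 2.3219 bits
- The more "peaked" or concentrated a distribution, the lower its entropy

Entropies:
  H(A) = 2.1730 bits
  H(B) = 2.3219 bits
  H(C) = 0.9322 bits

Ranking: B > A > C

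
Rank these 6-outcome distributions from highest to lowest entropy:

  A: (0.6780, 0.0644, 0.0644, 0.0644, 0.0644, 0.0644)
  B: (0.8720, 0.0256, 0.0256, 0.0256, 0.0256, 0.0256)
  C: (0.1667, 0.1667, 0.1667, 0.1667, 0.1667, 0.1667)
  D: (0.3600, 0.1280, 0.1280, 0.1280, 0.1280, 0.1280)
C > D > A > B

Key insight: Entropy is maximized by uniform distributions and minimized by concentrated distributions.

Entropies:
  H(A) = 1.6542 bits
  H(B) = 0.8491 bits
  H(C) = 2.5850 bits
  H(D) = 2.4287 bits

Ranking: C > D > A > B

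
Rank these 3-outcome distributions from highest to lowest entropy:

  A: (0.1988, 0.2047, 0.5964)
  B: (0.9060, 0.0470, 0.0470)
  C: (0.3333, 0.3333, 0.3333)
C > A > B

Key insight: Entropy is maximized by uniform distributions and minimized by concentrated distributions.

- Uniform distributions have maximum entropy log₂(3) = 1.5850 bits
- The more "peaked" or concentrated a distribution, the lower its entropy

Entropies:
  H(A) = 1.3765 bits
  H(B) = 0.5437 bits
  H(C) = 1.5850 bits

Ranking: C > A > B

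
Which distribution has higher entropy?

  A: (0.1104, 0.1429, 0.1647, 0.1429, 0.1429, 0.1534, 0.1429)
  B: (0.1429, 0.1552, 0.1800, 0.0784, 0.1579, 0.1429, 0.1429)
A

Both distributions are close to uniform, making this a harder comparison.

H(A) = 2.7987 bits
H(B) = 2.7740 bits

The distribution closer to uniform has higher entropy.
Answer: A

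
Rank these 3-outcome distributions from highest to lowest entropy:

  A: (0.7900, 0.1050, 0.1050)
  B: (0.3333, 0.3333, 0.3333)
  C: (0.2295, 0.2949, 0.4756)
B > C > A

Key insight: Entropy is maximized by uniform distributions and minimized by concentrated distributions.

- Uniform distributions have maximum entropy log₂(3) = 1.5850 bits
- The more "peaked" or concentrated a distribution, the lower its entropy

Entropies:
  H(A) = 0.9515 bits
  H(B) = 1.5850 bits
  H(C) = 1.5168 bits

Ranking: B > C > A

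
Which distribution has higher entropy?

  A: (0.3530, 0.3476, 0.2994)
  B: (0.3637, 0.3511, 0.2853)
A

Both distributions are close to uniform, making this a harder comparison.

H(A) = 1.5811 bits
H(B) = 1.5771 bits

The distribution closer to uniform has higher entropy.
Answer: A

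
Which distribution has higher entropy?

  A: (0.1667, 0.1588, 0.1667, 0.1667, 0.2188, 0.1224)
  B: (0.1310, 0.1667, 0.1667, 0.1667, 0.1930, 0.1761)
B

Both distributions are close to uniform, making this a harder comparison.

H(A) = 2.5647 bits
H(B) = 2.5758 bits

The distribution closer to uniform has higher entropy.
Answer: B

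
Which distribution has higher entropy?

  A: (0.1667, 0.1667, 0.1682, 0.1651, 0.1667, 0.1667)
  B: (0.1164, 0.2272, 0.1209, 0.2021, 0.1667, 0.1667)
A

Both distributions are close to uniform, making this a harder comparison.

H(A) = 2.5849 bits
H(B) = 2.5434 bits

The distribution closer to uniform has higher entropy.
Answer: A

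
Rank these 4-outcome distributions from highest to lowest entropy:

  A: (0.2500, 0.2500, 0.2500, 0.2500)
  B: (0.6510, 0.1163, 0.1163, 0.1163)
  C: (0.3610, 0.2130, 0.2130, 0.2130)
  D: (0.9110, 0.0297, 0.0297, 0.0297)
A > C > B > D

Key insight: Entropy is maximized by uniform distributions and minimized by concentrated distributions.

Entropies:
  H(A) = 2.0000 bits
  H(B) = 1.4863 bits
  H(C) = 1.9563 bits
  H(D) = 0.5742 bits

Ranking: A > C > B > D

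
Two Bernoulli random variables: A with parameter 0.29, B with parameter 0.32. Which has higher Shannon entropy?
B

For binary distributions, entropy is maximized at p=0.5 and decreases as p moves toward 0 or 1.

H(A) = H(0.29) = 0.8687 bits
H(B) = H(0.32) = 0.9044 bits

Distribution B (p=0.32) is closer to uniform (p=0.5), so it has higher entropy.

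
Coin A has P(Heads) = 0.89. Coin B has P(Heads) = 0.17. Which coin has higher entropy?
B

For binary distributions, entropy is maximized at p=0.5 and decreases as p moves toward 0 or 1.

H(A) = H(0.89) = 0.4999 bits
H(B) = H(0.17) = 0.6577 bits

Distribution B (p=0.17) is closer to uniform (p=0.5), so it has higher entropy.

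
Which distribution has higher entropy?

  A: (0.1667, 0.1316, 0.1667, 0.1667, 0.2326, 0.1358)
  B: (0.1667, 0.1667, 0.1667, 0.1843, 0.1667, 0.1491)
B

Both distributions are close to uniform, making this a harder comparison.

H(A) = 2.5581 bits
H(B) = 2.5823 bits

The distribution closer to uniform has higher entropy.
Answer: B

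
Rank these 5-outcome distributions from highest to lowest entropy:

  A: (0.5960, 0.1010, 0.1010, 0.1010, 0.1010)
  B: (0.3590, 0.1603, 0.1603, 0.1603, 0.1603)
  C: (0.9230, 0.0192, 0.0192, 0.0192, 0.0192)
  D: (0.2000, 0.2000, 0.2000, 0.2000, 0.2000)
D > B > A > C

Key insight: Entropy is maximized by uniform distributions and minimized by concentrated distributions.

Entropies:
  H(A) = 1.7812 bits
  H(B) = 2.2238 bits
  H(C) = 0.5455 bits
  H(D) = 2.3219 bits

Ranking: D > B > A > C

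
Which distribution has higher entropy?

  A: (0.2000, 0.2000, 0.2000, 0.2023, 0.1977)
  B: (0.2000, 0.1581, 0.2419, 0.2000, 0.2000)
A

Both distributions are close to uniform, making this a harder comparison.

H(A) = 2.3219 bits
H(B) = 2.3091 bits

The distribution closer to uniform has higher entropy.
Answer: A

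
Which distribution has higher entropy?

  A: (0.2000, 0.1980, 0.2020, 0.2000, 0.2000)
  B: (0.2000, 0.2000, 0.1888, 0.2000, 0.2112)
A

Both distributions are close to uniform, making this a harder comparison.

H(A) = 2.3219 bits
H(B) = 2.3210 bits

The distribution closer to uniform has higher entropy.
Answer: A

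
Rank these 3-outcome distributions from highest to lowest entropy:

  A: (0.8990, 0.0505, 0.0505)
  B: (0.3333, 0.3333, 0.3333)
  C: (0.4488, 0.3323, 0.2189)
B > C > A

Key insight: Entropy is maximized by uniform distributions and minimized by concentrated distributions.

- Uniform distributions have maximum entropy log₂(3) = 1.5850 bits
- The more "peaked" or concentrated a distribution, the lower its entropy

Entropies:
  H(A) = 0.5732 bits
  H(B) = 1.5850 bits
  H(C) = 1.5267 bits

Ranking: B > C > A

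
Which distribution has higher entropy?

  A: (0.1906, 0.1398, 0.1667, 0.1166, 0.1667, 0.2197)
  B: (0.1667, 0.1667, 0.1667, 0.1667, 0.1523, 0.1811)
B

Both distributions are close to uniform, making this a harder comparison.

H(A) = 2.5561 bits
H(B) = 2.5832 bits

The distribution closer to uniform has higher entropy.
Answer: B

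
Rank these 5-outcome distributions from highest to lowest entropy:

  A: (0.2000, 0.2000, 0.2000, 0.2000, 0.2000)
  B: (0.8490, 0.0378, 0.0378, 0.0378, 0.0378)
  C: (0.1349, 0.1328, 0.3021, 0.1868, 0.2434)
A > C > B

Key insight: Entropy is maximized by uniform distributions and minimized by concentrated distributions.

- Uniform distributions have maximum entropy log₂(5) = 2.3219 bits
- The more "peaked" or concentrated a distribution, the lower its entropy

Entropies:
  H(A) = 2.3219 bits
  H(B) = 0.9143 bits
  H(C) = 2.2467 bits

Ranking: A > C > B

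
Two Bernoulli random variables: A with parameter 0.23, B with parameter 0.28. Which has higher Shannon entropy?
B

For binary distributions, entropy is maximized at p=0.5 and decreases as p moves toward 0 or 1.

H(A) = H(0.23) = 0.7780 bits
H(B) = H(0.28) = 0.8555 bits

Distribution B (p=0.28) is closer to uniform (p=0.5), so it has higher entropy.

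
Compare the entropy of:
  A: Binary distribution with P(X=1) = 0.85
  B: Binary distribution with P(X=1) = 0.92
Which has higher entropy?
A

For binary distributions, entropy is maximized at p=0.5 and decreases as p moves toward 0 or 1.

H(A) = H(0.85) = 0.6098 bits
H(B) = H(0.92) = 0.4022 bits

Distribution A (p=0.85) is closer to uniform (p=0.5), so it has higher entropy.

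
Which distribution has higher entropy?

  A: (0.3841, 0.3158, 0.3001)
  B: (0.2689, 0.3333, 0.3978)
A

Both distributions are close to uniform, making this a harder comparison.

H(A) = 1.5765 bits
H(B) = 1.5669 bits

The distribution closer to uniform has higher entropy.
Answer: A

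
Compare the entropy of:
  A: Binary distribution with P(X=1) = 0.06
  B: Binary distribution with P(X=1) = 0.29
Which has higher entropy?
B

For binary distributions, entropy is maximized at p=0.5 and decreases as p moves toward 0 or 1.

H(A) = H(0.06) = 0.3274 bits
H(B) = H(0.29) = 0.8687 bits

Distribution B (p=0.29) is closer to uniform (p=0.5), so it has higher entropy.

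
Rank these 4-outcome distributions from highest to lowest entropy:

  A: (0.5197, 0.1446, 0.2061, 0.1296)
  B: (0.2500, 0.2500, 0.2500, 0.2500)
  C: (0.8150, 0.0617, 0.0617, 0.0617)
B > A > C

Key insight: Entropy is maximized by uniform distributions and minimized by concentrated distributions.

- Uniform distributions have maximum entropy log₂(4) = 2.0000 bits
- The more "peaked" or concentrated a distribution, the lower its entropy

Entropies:
  H(A) = 1.7459 bits
  H(B) = 2.0000 bits
  H(C) = 0.9841 bits

Ranking: B > A > C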